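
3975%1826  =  323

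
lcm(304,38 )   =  304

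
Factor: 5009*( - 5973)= - 29918757 = -3^1 * 11^1 * 181^1*5009^1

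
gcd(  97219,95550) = 1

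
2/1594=1/797 = 0.00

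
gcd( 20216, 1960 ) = 56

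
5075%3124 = 1951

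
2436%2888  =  2436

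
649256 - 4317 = 644939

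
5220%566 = 126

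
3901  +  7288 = 11189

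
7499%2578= 2343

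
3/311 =3/311 = 0.01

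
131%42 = 5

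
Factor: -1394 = -2^1*17^1*41^1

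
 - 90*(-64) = 5760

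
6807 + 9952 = 16759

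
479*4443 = 2128197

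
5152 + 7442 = 12594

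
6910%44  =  2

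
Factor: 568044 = 2^2 * 3^2*31^1*509^1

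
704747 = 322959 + 381788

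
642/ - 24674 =- 1+12016/12337 = - 0.03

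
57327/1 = 57327 = 57327.00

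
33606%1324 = 506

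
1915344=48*39903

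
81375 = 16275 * 5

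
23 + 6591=6614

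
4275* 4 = 17100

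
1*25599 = 25599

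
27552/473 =58 + 118/473 = 58.25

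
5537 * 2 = 11074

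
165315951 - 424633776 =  - 259317825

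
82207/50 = 82207/50=1644.14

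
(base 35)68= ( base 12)162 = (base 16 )DA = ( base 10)218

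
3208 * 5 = 16040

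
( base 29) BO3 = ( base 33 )94H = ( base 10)9950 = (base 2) 10011011011110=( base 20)14ha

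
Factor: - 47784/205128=- 181/777 = - 3^(-1 )*7^( - 1 )*37^( - 1 )*181^1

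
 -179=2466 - 2645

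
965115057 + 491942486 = 1457057543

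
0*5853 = 0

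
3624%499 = 131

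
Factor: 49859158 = 2^1*2053^1*12143^1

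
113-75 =38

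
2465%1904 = 561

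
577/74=7+59/74 = 7.80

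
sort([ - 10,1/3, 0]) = [ - 10,0 , 1/3]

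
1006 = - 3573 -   -  4579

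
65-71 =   -  6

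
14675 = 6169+8506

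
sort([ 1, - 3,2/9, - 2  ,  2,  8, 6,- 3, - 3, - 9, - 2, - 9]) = [ - 9,  -  9, - 3, - 3,-3, - 2, - 2 , 2/9, 1,2,6,8]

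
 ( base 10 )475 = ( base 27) hg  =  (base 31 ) fa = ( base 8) 733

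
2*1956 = 3912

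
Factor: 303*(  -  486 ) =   -  2^1 *3^6*101^1= - 147258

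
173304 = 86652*2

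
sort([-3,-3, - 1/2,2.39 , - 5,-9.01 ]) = [ - 9.01,-5, -3, - 3, - 1/2,2.39]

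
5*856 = 4280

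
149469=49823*3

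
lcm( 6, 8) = 24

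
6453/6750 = 239/250= 0.96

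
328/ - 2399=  - 328/2399= - 0.14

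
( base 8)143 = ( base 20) 4J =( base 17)5E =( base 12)83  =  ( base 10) 99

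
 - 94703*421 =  - 39869963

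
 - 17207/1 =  - 17207 = - 17207.00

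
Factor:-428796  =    -  2^2*3^2*43^1*277^1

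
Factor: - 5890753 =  -11^1 * 535523^1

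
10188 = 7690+2498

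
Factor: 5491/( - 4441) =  - 17^2*19^1 * 4441^( - 1 )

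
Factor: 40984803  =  3^2 * 1861^1*2447^1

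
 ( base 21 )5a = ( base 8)163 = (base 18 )67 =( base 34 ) 3d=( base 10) 115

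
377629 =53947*7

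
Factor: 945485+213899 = 1159384 = 2^3 * 23^1*6301^1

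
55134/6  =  9189=9189.00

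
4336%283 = 91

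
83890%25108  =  8566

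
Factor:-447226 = - 2^1 * 13^1*103^1 *167^1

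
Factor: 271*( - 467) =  - 126557  =  - 271^1*467^1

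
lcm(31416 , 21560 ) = 1099560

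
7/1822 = 7/1822  =  0.00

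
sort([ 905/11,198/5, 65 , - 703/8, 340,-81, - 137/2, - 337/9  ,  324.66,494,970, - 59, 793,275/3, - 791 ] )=[ - 791, -703/8,-81,- 137/2, - 59, - 337/9, 198/5,  65, 905/11, 275/3, 324.66,  340, 494,793,970 ]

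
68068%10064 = 7684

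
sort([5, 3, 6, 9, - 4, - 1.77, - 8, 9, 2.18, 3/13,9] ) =[ - 8,- 4, - 1.77,3/13, 2.18,3, 5, 6, 9,9,  9 ] 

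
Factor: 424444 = 2^2 *29^1*3659^1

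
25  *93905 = 2347625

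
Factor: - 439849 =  - 439849^1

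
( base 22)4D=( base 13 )7a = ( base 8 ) 145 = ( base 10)101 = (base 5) 401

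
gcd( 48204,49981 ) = 1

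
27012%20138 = 6874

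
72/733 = 72/733  =  0.10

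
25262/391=1486/23 =64.61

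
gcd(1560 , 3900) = 780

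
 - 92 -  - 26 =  - 66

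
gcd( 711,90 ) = 9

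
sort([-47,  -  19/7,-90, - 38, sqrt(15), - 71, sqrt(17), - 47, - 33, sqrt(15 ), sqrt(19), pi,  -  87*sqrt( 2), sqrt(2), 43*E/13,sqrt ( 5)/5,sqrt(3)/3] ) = [ - 87*sqrt( 2 ),-90,-71,-47,-47,-38, - 33, - 19/7,sqrt( 5)/5, sqrt( 3)/3,sqrt (2 ), pi, sqrt(15),sqrt( 15),  sqrt( 17),sqrt( 19), 43*E/13] 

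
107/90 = 1+17/90 = 1.19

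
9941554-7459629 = 2481925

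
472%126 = 94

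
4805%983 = 873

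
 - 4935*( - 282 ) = 1391670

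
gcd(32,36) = 4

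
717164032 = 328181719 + 388982313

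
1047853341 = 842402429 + 205450912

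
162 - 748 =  - 586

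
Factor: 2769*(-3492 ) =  - 2^2*3^3*13^1 * 71^1*97^1  =  - 9669348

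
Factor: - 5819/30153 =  - 3^(-1)*11^1 * 19^( -1) =- 11/57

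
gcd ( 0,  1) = 1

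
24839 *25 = 620975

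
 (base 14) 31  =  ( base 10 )43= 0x2b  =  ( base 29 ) 1E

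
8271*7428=61436988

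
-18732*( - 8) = 149856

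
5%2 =1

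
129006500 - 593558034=-464551534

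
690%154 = 74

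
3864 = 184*21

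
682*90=61380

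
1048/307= 1048/307=3.41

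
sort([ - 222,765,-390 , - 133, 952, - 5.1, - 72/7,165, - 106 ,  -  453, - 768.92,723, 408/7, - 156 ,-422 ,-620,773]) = [-768.92, - 620, - 453, - 422,-390,  -  222 , - 156, - 133, - 106,-72/7,-5.1, 408/7,165,  723 , 765 , 773, 952] 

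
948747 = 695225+253522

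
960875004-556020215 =404854789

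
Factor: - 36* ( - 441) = 15876 = 2^2*3^4*7^2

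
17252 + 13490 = 30742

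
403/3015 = 403/3015 = 0.13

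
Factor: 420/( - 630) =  - 2/3 = - 2^1*3^( - 1)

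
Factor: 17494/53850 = 3^(-1)*5^ (-2 )*359^( - 1 )*8747^1 = 8747/26925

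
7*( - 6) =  - 42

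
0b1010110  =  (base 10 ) 86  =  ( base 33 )2K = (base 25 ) 3B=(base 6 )222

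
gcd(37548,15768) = 36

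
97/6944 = 97/6944 = 0.01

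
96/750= 16/125 = 0.13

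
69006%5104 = 2654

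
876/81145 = 876/81145 =0.01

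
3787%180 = 7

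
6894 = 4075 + 2819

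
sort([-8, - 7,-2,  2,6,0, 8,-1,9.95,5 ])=[ -8,-7,-2, - 1, 0 , 2,  5,6,8,9.95]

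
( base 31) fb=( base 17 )1b0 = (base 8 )734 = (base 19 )161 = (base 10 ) 476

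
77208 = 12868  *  6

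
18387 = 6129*3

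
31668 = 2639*12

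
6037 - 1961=4076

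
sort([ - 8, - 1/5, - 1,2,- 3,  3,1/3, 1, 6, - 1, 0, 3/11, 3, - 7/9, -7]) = [ - 8,  -  7, - 3, - 1, - 1, - 7/9, - 1/5 , 0, 3/11, 1/3,1, 2, 3,3,  6 ] 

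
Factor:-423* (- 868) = 2^2*3^2*7^1 *31^1*47^1 = 367164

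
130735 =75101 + 55634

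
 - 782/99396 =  - 391/49698 = - 0.01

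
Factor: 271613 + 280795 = 552408 = 2^3 * 3^1*23017^1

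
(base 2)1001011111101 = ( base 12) 2991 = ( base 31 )51p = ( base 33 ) 4FA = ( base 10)4861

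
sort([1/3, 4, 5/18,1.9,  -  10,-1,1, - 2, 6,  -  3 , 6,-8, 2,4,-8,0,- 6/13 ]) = [ - 10, -8,- 8,- 3,-2,  -  1,  -  6/13, 0, 5/18, 1/3,  1,1.9, 2,  4,4, 6 , 6]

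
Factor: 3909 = 3^1*1303^1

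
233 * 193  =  44969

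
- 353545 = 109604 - 463149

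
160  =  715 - 555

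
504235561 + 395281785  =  899517346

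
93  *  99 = 9207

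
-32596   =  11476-44072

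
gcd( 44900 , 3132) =4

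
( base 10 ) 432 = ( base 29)EQ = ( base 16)1B0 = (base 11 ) 363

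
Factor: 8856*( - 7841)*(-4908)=340811009568 = 2^5*3^4*41^1*409^1*7841^1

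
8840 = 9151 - 311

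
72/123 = 24/41 = 0.59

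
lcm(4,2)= 4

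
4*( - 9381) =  - 37524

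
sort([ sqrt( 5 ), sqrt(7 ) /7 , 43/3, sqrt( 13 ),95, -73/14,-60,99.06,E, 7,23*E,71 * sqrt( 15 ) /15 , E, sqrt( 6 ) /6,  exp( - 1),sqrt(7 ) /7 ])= [ - 60 , - 73/14, exp(-1),  sqrt(7)/7 , sqrt( 7)/7 , sqrt( 6 )/6,sqrt(5),E , E , sqrt( 13),7 , 43/3, 71 * sqrt( 15 ) /15,  23*E,95,99.06]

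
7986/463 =7986/463 = 17.25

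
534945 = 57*9385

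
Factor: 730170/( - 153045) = - 2^1*7^1*61^1*179^( - 1) = -854/179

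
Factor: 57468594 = 2^1  *  3^1*157^1*61007^1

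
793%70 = 23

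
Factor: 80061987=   3^1*26687329^1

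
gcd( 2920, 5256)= 584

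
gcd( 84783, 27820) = 1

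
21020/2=10510 = 10510.00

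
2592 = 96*27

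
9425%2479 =1988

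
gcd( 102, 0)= 102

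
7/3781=7/3781  =  0.00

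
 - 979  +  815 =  - 164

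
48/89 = 48/89=0.54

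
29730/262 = 113 + 62/131=113.47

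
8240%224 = 176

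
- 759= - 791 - - 32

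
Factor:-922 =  - 2^1 * 461^1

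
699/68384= 699/68384 = 0.01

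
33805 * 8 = 270440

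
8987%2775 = 662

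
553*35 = 19355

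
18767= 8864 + 9903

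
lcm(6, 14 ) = 42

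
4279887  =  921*4647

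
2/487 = 2/487 =0.00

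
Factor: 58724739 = 3^2*29^1 *71^1*3169^1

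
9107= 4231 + 4876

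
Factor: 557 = 557^1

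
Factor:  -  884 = -2^2*13^1*17^1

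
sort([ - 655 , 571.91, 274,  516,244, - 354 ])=[ - 655, - 354, 244, 274, 516, 571.91]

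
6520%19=3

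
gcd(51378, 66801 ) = 3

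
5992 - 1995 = 3997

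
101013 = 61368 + 39645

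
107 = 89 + 18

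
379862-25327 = 354535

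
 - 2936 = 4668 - 7604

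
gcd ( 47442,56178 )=6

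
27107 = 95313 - 68206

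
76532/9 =76532/9   =  8503.56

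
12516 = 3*4172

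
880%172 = 20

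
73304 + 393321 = 466625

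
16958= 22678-5720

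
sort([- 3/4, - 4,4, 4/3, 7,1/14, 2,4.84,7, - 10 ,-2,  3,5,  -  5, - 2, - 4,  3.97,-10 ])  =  [ - 10, - 10, - 5, - 4, - 4, - 2, - 2, - 3/4, 1/14,  4/3,2,3,3.97,4,4.84, 5, 7, 7]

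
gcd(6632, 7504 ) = 8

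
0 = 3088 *0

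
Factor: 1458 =2^1*3^6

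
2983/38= 78 +1/2 = 78.50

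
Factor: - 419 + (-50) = -7^1*67^1 =- 469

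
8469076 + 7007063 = 15476139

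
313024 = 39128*8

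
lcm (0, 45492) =0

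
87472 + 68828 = 156300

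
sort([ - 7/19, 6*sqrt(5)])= [ - 7/19, 6*sqrt(5 ) ]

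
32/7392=1/231= 0.00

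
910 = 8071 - 7161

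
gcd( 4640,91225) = 5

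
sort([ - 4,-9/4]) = [ - 4, - 9/4]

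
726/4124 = 363/2062  =  0.18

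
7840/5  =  1568 = 1568.00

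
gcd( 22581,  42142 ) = 1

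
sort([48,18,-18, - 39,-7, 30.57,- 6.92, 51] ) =[- 39,- 18, - 7, - 6.92 , 18, 30.57, 48,51]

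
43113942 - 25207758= 17906184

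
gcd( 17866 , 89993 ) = 1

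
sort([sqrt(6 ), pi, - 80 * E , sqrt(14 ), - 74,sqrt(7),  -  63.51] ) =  [ - 80 * E,  -  74, - 63.51, sqrt(6),  sqrt(7), pi,  sqrt ( 14)] 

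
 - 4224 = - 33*128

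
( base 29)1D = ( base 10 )42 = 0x2A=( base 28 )1E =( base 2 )101010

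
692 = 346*2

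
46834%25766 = 21068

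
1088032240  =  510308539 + 577723701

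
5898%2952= 2946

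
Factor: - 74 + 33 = - 41^1= - 41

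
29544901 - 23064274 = 6480627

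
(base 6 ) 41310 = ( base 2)1010110001010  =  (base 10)5514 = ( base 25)8KE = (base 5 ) 134024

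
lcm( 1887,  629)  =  1887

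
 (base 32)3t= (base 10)125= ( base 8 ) 175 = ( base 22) 5f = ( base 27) 4h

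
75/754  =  75/754=0.10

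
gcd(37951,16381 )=1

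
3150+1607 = 4757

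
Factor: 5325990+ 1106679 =6432669 = 3^3*238247^1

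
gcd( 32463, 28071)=9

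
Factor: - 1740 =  - 2^2*3^1 * 5^1*29^1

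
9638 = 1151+8487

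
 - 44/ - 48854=22/24427 =0.00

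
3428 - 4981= -1553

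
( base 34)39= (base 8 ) 157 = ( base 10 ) 111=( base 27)43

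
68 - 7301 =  - 7233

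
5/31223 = 5/31223 = 0.00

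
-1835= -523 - 1312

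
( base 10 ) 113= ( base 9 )135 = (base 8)161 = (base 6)305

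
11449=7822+3627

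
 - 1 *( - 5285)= 5285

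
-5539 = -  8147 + 2608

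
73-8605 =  -8532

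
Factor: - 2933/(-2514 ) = 7/6 = 2^( - 1 )*3^( - 1 ) *7^1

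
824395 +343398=1167793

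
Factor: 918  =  2^1 * 3^3*17^1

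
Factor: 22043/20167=47/43 = 43^( - 1)*47^1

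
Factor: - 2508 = -2^2 *3^1*11^1 *19^1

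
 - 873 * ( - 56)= 48888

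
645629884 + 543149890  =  1188779774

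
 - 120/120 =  - 1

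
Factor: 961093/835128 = 137299/119304=2^( - 3)*3^ ( - 2)*31^1*  43^1*103^1*1657^( - 1 )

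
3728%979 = 791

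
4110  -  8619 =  - 4509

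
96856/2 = 48428 = 48428.00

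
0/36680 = 0 = 0.00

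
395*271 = 107045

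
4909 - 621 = 4288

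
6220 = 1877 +4343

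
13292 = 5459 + 7833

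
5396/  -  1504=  - 4 + 155/376 = - 3.59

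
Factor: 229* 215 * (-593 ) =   -  5^1*43^1*229^1*593^1   =  - 29196355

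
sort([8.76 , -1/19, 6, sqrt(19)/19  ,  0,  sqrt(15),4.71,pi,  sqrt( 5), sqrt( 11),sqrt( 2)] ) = [ - 1/19, 0,sqrt ( 19)/19 , sqrt(2),sqrt(5), pi, sqrt(11),sqrt( 15 ),4.71,6, 8.76 ] 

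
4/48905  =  4/48905  =  0.00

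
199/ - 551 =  - 199/551 = - 0.36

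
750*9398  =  7048500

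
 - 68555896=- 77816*881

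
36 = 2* 18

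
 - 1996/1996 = -1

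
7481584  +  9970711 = 17452295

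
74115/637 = 74115/637 = 116.35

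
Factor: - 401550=-2^1*3^1*5^2 *2677^1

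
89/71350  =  89/71350  =  0.00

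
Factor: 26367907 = 277^1* 95191^1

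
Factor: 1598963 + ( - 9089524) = - 7490561  =  - 13^1*31^1*18587^1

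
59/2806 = 59/2806 =0.02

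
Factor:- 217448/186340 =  - 706/605= -2^1*5^( - 1)*11^( - 2)*353^1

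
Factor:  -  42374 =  - 2^1*21187^1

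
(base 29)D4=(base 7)1053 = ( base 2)101111101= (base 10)381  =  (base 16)17D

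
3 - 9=-6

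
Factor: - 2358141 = -3^1 *786047^1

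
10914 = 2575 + 8339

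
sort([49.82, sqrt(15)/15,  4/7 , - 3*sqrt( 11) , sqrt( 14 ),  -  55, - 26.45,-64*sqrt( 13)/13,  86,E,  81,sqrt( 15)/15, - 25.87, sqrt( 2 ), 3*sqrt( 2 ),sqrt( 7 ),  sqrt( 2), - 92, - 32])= [ - 92, - 55, - 32, - 26.45, - 25.87, - 64*sqrt( 13)/13,-3 * sqrt( 11),  sqrt( 15)/15,sqrt(15)/15,  4/7, sqrt( 2 ),  sqrt( 2 ),  sqrt( 7), E,sqrt( 14),  3  *sqrt( 2),49.82,  81 , 86 ]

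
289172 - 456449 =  - 167277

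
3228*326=1052328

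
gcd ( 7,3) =1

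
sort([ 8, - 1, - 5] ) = [ - 5,-1, 8]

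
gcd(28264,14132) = 14132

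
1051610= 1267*830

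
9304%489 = 13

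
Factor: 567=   3^4 * 7^1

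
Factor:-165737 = - 11^1* 13^1*19^1 * 61^1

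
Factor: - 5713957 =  - 29^1*197033^1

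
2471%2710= 2471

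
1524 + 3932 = 5456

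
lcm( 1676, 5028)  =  5028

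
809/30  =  26 + 29/30=26.97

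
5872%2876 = 120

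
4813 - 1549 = 3264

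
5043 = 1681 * 3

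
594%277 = 40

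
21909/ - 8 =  -2739 + 3/8 = - 2738.62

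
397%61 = 31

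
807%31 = 1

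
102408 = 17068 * 6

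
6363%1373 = 871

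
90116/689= 6932/53 = 130.79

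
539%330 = 209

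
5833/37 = 5833/37 = 157.65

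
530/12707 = 530/12707 = 0.04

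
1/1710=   1/1710  =  0.00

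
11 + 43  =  54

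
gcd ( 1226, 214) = 2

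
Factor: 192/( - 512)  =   - 2^( - 3)*3^1 =- 3/8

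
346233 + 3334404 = 3680637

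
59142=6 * 9857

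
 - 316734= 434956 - 751690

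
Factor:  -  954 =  - 2^1*3^2*53^1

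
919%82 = 17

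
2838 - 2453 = 385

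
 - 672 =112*( - 6 ) 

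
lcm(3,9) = 9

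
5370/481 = 5370/481 =11.16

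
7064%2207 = 443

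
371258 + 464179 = 835437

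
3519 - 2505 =1014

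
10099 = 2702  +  7397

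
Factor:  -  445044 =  - 2^2*3^1*37087^1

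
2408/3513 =2408/3513=0.69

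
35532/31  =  1146 + 6/31 = 1146.19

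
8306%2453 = 947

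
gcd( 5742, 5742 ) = 5742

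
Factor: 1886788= 2^2*471697^1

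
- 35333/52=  - 680 + 27/52 = - 679.48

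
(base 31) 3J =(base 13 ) 88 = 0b1110000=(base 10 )112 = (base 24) 4g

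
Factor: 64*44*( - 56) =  - 157696 = - 2^11*7^1*11^1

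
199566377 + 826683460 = 1026249837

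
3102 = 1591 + 1511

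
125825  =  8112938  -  7987113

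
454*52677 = 23915358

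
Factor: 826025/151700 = 893/164 = 2^( - 2 )*19^1*41^( -1)*47^1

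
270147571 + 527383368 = 797530939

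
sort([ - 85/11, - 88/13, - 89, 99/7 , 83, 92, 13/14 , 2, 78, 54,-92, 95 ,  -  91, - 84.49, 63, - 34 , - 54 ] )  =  [ - 92, - 91, - 89, - 84.49, -54, - 34, - 85/11, - 88/13, 13/14,2, 99/7,54, 63,78  ,  83, 92, 95]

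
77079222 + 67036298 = 144115520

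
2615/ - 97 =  - 27 + 4/97 = - 26.96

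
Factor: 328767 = 3^1 * 109589^1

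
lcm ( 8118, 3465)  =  284130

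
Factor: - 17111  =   - 71^1*241^1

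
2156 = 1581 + 575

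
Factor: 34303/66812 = 2^(- 2 )*16703^ (-1) * 34303^1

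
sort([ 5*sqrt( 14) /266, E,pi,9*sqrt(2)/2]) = [5*sqrt(14 ) /266,E, pi,9*sqrt( 2)/2]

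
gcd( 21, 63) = 21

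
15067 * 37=557479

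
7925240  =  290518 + 7634722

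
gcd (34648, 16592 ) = 488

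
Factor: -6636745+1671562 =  - 3^2 * 701^1*787^1 = - 4965183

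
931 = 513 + 418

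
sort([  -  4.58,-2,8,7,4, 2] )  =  [  -  4.58,-2,2, 4, 7, 8]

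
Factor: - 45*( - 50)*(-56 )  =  -2^4*3^2*5^3*7^1 =- 126000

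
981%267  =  180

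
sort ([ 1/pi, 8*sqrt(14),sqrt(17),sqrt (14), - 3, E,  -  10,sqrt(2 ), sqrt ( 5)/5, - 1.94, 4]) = [ - 10, - 3,-1.94,1/pi, sqrt(5)/5, sqrt ( 2) , E, sqrt ( 14 ) , 4 , sqrt (17),8*sqrt(14 )]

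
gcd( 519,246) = 3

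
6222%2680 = 862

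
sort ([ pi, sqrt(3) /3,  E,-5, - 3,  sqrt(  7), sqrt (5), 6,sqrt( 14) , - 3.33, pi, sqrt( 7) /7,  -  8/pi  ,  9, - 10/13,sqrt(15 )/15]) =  [- 5, - 3.33, - 3, - 8/pi , - 10/13, sqrt (15 ) /15, sqrt ( 7 ) /7,sqrt( 3)/3, sqrt(5 ), sqrt (7),E, pi,pi,sqrt( 14 ),6,9 ]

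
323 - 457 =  -134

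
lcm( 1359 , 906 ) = 2718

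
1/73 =1/73=0.01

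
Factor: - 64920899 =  - 181^1 * 251^1*1429^1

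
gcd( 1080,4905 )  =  45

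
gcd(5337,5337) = 5337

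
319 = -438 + 757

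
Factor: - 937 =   -  937^1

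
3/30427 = 3/30427 = 0.00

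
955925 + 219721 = 1175646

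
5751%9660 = 5751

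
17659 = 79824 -62165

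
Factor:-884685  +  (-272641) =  - 2^1*17^1*34039^1= -1157326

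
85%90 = 85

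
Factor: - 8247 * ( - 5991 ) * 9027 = 3^4*17^1*59^1*  1997^1*2749^1=446004002979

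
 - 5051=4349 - 9400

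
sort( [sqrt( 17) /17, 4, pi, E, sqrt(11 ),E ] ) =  [ sqrt ( 17)/17, E,  E,  pi,sqrt (11), 4 ] 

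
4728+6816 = 11544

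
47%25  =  22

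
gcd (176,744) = 8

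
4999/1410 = 4999/1410  =  3.55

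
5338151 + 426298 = 5764449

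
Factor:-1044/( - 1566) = 2^1*3^( - 1 )=2/3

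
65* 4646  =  301990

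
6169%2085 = 1999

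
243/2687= 243/2687= 0.09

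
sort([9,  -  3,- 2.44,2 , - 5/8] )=[ - 3, - 2.44,-5/8,  2, 9] 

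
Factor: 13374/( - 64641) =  - 2^1*3^1*29^( - 1 ) = - 6/29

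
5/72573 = 5/72573= 0.00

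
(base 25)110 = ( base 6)3002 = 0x28A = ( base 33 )JN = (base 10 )650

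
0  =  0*2294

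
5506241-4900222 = 606019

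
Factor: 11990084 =2^2*23^1*53^1*2459^1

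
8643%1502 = 1133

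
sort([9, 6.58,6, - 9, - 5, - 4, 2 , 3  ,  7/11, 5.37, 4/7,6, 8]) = [ - 9, - 5, - 4, 4/7, 7/11, 2, 3, 5.37,6,6, 6.58, 8, 9]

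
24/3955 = 24/3955  =  0.01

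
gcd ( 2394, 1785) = 21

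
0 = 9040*0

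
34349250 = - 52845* ( - 650) 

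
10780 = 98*110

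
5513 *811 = 4471043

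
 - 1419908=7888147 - 9308055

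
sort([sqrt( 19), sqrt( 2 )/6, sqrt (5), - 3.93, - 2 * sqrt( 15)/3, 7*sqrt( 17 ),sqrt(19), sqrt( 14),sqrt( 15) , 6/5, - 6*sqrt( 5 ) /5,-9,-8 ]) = [ -9,- 8, - 3.93, - 6 * sqrt( 5)/5, - 2 * sqrt( 15)/3,sqrt( 2) /6, 6/5, sqrt( 5),sqrt( 14 ), sqrt (15),sqrt(19), sqrt ( 19), 7 * sqrt (17) ]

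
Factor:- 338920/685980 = - 2^1 * 3^(-2)*103^( - 1)*229^1 = - 458/927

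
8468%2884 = 2700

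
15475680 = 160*96723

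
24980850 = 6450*3873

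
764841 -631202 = 133639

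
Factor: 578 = 2^1*17^2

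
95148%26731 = 14955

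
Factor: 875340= 2^2*3^3*5^1*1621^1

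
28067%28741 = 28067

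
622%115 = 47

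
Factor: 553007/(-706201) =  - 7^1*13^1*59^1* 103^1 * 706201^(  -  1 ) 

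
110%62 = 48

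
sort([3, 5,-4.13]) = [ -4.13, 3, 5]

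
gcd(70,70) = 70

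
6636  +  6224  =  12860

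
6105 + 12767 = 18872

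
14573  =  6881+7692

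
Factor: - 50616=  - 2^3  *  3^2*19^1*37^1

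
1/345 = 1/345 = 0.00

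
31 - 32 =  - 1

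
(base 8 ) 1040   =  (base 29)IM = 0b1000100000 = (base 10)544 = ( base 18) 1C4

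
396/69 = 5 + 17/23=5.74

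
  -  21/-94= 21/94 = 0.22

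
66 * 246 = 16236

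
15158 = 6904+8254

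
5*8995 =44975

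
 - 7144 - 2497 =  - 9641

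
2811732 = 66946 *42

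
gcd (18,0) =18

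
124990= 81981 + 43009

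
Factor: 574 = 2^1*7^1*41^1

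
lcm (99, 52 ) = 5148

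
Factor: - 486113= - 101^1*4813^1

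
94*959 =90146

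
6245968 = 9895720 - 3649752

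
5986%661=37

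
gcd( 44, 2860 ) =44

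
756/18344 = 189/4586  =  0.04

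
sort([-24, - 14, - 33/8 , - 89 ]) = [ - 89,-24, - 14, - 33/8]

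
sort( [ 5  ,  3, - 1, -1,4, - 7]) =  [- 7, - 1, - 1,3, 4,5]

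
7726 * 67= 517642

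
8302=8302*1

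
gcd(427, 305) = 61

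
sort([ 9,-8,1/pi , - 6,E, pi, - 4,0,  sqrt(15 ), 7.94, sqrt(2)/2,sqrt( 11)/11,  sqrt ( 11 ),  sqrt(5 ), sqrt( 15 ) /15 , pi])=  [-8 , - 6,-4, 0, sqrt(15)/15,sqrt ( 11 ) /11, 1/pi , sqrt( 2 )/2, sqrt( 5),E, pi,pi,sqrt( 11 ),sqrt(15 ) , 7.94, 9]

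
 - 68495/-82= 68495/82 = 835.30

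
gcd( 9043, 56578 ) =1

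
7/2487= 7/2487=0.00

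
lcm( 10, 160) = 160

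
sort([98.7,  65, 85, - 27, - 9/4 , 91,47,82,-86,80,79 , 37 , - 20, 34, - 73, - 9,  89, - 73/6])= [ - 86, - 73,- 27, - 20,-73/6, - 9 , - 9/4 , 34, 37, 47,65,79 , 80, 82,  85,89,91,98.7 ]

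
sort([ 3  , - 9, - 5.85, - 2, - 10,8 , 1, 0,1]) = [-10, - 9, - 5.85,-2,0, 1, 1 , 3,8] 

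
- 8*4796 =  - 38368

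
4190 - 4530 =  -340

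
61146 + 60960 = 122106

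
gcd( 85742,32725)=1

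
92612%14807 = 3770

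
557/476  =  557/476 = 1.17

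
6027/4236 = 2009/1412 = 1.42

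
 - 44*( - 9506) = 418264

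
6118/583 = 10+288/583 = 10.49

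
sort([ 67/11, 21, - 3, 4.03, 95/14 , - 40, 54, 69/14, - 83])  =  [ - 83,  -  40, - 3, 4.03, 69/14, 67/11, 95/14, 21, 54] 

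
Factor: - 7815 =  - 3^1*5^1*521^1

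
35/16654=35/16654=0.00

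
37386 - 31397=5989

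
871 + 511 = 1382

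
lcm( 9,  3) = 9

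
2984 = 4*746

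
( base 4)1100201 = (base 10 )5153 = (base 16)1421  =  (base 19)e54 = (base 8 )12041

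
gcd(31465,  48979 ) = 7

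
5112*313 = 1600056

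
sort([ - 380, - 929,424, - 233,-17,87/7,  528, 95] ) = [-929, - 380, - 233, - 17,  87/7, 95, 424,  528 ]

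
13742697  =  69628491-55885794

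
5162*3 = 15486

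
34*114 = 3876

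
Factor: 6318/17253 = 2^1*13^1*71^( - 1)=   26/71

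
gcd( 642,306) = 6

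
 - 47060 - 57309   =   - 104369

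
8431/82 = 8431/82=102.82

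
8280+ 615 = 8895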